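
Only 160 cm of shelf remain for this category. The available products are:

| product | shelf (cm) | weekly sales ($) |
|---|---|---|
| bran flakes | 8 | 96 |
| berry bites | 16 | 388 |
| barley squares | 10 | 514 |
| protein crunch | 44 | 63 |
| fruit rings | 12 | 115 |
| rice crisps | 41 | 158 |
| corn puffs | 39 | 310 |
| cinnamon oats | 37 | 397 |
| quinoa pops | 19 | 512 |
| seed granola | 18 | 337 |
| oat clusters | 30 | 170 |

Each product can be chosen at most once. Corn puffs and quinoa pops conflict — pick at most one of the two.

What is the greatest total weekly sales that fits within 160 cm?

By weekly sales per cm: barley squares 51.40, quinoa pops 26.95, berry bites 24.25, seed granola 18.72 lead.
Best packing: bran flakes + berry bites + barley squares + fruit rings + cinnamon oats + quinoa pops + seed granola + oat clusters — 150 cm, 2529 total.
Nothing else feasible within 160 cm beats 2529.

2529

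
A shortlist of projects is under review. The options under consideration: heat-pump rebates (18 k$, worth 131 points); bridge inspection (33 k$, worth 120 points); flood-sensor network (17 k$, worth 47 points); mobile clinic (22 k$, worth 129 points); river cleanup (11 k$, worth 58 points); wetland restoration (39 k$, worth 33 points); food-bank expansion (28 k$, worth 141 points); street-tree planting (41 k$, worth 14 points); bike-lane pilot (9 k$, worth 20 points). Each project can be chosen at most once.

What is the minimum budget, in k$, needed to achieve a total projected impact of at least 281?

Look for the lowest-budget combination reaching 281.
heat-pump rebates + mobile clinic + river cleanup reaches 318 using 51 k$.
Below 51 k$ the best achievable stays under 281.

51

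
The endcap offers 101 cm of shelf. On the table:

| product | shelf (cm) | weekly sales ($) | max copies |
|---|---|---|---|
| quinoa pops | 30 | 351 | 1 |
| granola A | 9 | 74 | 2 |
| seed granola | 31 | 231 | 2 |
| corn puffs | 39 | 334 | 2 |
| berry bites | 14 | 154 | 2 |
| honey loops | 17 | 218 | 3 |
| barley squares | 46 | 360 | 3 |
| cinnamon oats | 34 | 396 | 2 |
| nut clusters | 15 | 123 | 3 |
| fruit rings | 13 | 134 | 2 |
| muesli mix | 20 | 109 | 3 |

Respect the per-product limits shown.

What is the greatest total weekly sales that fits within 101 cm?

1204

A density-first pass picks quinoa pops + berry bites + 3×honey loops — 1159 at 95 cm.
The 30 cm tied up in quinoa pops is better spent on cinnamon oats — total rises to 1204 (99 cm).
That's the maximum — no swap from here does better than 1204.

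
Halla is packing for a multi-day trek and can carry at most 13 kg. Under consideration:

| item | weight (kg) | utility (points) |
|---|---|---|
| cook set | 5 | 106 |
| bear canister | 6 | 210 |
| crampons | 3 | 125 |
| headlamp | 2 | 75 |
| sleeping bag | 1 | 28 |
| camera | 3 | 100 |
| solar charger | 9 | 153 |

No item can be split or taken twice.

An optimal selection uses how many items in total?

The maximum utility within 13 kg is 463.
bear canister + crampons + sleeping bag + camera hits 463 at 13 kg.
Every optimal selection uses 4 items.

4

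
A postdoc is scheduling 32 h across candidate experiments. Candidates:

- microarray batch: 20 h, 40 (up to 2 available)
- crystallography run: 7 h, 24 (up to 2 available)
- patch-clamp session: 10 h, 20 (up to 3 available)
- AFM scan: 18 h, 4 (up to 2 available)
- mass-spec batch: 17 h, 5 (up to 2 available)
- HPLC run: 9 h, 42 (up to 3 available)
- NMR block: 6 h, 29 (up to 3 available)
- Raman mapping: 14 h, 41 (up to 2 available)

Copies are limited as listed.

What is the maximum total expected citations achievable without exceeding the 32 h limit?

Density check — NMR block 4.83, HPLC run 4.67, crystallography run 3.43, Raman mapping 2.93 are the best per h.
Greedy by ratio would take HPLC run + 3×NMR block: 27 h used, total 129.
The 6 h tied up in NMR block is better spent on HPLC run — total rises to 142 (30 h).
The spare 2 h is too small for any remaining experiment, and no exchange beats 142.

142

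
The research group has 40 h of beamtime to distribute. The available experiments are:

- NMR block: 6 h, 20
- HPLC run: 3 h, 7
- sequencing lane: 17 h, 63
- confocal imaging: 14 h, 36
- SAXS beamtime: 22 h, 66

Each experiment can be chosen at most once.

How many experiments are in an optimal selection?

Best achievable expected citations is 129.
sequencing lane + SAXS beamtime hits 129 at 39 h.
All optima have 2 experiments.

2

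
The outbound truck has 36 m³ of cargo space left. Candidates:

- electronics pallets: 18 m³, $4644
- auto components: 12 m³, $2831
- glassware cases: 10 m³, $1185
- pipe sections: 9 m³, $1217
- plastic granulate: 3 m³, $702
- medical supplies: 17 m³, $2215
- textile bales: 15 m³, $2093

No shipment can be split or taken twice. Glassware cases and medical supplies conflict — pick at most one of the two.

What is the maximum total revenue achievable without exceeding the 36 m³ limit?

Ranking by ratio (revenue/m³): electronics pallets 258.00, auto components 235.92, plastic granulate 234.00, textile bales 139.53.
The ratio ordering already packs tightly: electronics pallets + auto components + plastic granulate, 33 m³, 8177.

8177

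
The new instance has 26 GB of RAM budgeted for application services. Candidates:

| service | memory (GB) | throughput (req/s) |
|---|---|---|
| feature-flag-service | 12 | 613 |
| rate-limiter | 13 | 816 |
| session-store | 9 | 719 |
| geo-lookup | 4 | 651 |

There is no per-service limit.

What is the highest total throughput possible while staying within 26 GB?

3906

By throughput per GB: geo-lookup 162.75, session-store 79.89, rate-limiter 62.77, feature-flag-service 51.08 lead.
6×geo-lookup uses 24 of the 26 GB and totals 3906.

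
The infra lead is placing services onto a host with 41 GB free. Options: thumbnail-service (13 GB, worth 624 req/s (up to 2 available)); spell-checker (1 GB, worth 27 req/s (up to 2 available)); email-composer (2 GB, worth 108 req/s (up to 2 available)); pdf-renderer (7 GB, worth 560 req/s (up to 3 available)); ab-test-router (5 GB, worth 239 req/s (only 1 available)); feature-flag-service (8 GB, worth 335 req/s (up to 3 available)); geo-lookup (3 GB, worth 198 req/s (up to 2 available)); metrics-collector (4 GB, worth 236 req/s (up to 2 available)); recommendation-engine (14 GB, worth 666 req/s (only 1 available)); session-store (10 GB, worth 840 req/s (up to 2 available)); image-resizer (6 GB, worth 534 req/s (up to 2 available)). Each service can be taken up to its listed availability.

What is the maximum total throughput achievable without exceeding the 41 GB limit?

3416

Density check — image-resizer 89.00, session-store 84.00, pdf-renderer 80.00, geo-lookup 66.00 are the best per GB.
The ratio ordering already packs tightly: email-composer + pdf-renderer + 2×session-store + 2×image-resizer, 41 GB, 3416.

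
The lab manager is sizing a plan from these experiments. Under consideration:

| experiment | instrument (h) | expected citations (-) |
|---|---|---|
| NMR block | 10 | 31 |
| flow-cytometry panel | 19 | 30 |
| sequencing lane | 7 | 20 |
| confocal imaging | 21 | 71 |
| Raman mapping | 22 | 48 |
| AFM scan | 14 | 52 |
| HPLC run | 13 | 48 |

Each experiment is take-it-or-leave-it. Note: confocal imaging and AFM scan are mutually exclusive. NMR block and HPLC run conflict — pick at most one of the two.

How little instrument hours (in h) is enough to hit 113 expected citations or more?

34

Minimise h subject to total expected citations ≥ 113.
confocal imaging + HPLC run reaches 119 using 34 h.
Any bundle with less than 34 h falls short of 113.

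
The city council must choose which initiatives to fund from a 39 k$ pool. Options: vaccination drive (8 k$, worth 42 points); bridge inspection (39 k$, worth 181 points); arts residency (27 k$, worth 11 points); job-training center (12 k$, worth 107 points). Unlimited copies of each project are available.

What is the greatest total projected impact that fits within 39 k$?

321

Best packing: 3×job-training center — 36 k$, 321 total.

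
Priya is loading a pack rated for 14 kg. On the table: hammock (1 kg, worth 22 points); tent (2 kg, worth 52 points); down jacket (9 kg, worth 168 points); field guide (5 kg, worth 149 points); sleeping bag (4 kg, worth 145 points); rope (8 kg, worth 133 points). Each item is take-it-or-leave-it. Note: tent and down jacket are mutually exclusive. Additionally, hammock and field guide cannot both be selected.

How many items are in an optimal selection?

3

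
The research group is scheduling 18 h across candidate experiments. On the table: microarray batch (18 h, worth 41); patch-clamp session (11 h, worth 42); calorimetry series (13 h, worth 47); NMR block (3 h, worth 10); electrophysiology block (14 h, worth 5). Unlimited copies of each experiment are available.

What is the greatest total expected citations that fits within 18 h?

62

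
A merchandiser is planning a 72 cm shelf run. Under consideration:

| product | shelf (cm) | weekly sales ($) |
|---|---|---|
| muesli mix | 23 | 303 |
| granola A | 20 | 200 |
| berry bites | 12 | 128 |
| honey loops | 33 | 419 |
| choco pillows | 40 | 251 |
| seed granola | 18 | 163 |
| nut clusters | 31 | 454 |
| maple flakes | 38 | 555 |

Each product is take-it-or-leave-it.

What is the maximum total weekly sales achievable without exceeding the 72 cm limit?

1009

Best packing: nut clusters + maple flakes — 69 cm, 1009 total.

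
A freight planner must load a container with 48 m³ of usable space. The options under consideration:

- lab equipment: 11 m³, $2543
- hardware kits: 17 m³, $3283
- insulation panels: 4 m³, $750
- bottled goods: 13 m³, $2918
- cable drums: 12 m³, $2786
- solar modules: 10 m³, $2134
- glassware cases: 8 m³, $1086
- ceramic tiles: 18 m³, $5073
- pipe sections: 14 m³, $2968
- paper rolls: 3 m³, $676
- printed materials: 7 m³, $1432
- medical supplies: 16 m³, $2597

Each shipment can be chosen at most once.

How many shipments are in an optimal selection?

4

Optimal total is 11834.
For example lab equipment + cable drums + ceramic tiles + printed materials achieves it, using 48 m³.
Any selection reaching 11834 contains exactly 4 shipments.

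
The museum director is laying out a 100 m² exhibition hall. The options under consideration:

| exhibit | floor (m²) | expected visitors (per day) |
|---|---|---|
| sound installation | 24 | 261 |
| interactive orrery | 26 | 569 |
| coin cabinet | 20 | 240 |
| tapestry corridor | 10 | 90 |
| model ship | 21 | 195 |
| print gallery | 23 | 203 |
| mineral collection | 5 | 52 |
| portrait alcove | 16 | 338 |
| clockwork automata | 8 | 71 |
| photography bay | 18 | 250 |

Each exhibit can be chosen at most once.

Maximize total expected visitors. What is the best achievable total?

1560

A density-first pass picks interactive orrery + coin cabinet + tapestry corridor + mineral collection + portrait alcove + photography bay — 1539 at 95 m².
Dropping coin cabinet frees 20 m²; slotting in sound installation (24 m²) lifts the total to 1560 at 99 m².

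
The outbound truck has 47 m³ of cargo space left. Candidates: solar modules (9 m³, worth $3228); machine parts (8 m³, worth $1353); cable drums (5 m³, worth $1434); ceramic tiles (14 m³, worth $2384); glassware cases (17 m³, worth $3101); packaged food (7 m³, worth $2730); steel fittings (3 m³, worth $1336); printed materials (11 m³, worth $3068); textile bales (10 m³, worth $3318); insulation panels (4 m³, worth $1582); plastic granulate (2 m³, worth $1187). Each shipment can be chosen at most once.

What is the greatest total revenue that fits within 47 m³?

16449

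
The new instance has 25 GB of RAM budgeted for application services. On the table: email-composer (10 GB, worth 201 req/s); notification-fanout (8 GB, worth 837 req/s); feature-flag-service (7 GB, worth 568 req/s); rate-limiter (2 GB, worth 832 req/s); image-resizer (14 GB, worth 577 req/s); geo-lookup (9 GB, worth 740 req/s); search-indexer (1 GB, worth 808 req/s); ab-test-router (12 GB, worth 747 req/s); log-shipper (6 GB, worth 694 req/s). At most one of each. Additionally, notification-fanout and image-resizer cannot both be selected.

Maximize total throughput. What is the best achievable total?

3739

The ratio ordering already packs tightly: notification-fanout + feature-flag-service + rate-limiter + search-indexer + log-shipper, 24 GB, 3739.
An exhaustive check of the 512 subsets confirms 3739.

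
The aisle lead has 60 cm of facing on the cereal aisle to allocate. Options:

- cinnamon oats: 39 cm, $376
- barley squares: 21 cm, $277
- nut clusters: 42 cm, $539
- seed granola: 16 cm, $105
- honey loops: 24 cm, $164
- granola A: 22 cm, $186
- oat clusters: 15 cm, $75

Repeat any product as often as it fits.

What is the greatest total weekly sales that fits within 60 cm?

Best packing: 2×barley squares + seed granola — 58 cm, 659 total.

659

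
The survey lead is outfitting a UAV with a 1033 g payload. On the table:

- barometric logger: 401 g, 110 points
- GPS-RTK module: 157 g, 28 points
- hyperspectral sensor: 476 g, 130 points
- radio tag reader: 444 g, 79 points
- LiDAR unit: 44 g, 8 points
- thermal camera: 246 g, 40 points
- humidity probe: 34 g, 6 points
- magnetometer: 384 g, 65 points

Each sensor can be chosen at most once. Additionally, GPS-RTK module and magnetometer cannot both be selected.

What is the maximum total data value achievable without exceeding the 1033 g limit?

254

The ratio ordering already packs tightly: barometric logger + hyperspectral sensor + LiDAR unit + humidity probe, 955 g, 254.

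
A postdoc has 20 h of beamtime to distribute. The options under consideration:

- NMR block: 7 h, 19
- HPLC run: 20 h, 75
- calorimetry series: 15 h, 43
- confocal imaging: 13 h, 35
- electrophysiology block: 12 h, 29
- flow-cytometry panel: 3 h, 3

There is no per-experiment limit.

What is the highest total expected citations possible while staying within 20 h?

75

By expected citations per h: HPLC run 3.75, calorimetry series 2.87, NMR block 2.71 lead.
HPLC run uses 20 of the 20 h and totals 75.
Nothing else within 20 h beats 75.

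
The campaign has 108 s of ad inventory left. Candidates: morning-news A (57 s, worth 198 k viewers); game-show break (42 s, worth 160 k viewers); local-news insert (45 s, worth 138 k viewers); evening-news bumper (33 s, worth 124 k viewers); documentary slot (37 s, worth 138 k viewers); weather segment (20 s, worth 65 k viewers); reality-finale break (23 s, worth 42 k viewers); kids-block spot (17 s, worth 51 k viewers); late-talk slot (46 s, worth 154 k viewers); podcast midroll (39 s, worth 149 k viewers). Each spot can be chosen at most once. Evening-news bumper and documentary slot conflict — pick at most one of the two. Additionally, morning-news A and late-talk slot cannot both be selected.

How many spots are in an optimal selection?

3

The maximum expected reach within 108 s is 379.
For example game-show break + weather segment + late-talk slot achieves it, using 108 s.
Any selection reaching 379 contains exactly 3 spots.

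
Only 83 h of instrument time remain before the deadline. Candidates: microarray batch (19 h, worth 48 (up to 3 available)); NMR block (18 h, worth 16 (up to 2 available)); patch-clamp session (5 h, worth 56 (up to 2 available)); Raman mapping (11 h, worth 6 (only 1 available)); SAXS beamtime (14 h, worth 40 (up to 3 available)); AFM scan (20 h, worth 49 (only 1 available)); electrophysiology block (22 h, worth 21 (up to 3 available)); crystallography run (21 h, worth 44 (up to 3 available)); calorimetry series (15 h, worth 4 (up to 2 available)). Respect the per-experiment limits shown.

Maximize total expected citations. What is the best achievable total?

297

A density-first pass picks microarray batch + 2×patch-clamp session + Raman mapping + 3×SAXS beamtime — 286 at 82 h.
The 39 h tied up in Raman mapping and 2×SAXS beamtime is better spent on microarray batch + AFM scan — total rises to 297 (82 h).
No other feasible combination exceeds 297.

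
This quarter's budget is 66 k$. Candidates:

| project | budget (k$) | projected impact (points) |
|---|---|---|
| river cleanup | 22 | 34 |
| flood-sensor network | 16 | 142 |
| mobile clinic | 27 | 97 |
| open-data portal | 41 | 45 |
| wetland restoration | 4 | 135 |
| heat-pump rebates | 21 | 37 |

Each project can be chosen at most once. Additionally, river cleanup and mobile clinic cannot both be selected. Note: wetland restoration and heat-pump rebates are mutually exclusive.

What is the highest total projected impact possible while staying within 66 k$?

Ranking by ratio (projected impact/k$): wetland restoration 33.75, flood-sensor network 8.88, mobile clinic 3.59.
Taking flood-sensor network + mobile clinic + wetland restoration: 47 k$ used, 374 in projected impact.
That's the maximum — no feasible swap from here does better than 374.

374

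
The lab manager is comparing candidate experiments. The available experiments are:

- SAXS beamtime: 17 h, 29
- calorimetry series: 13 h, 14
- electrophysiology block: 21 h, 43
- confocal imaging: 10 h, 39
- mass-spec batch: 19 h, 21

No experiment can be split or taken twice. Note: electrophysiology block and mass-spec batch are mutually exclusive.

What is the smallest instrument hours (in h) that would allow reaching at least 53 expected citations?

Look for the lowest-instrument combination reaching 53.
Taking calorimetry series + confocal imaging gives 53 (≥ 53) for 23 h.
Any bundle with less than 23 h falls short of 53.

23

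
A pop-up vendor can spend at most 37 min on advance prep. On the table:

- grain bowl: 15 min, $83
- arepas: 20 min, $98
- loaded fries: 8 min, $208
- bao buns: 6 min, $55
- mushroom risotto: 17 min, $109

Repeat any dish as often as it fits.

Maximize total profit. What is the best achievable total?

832

Taking 4×loaded fries: 32 min used, 832 in profit.
Every other selection either busts 37 min or fails to beat 832.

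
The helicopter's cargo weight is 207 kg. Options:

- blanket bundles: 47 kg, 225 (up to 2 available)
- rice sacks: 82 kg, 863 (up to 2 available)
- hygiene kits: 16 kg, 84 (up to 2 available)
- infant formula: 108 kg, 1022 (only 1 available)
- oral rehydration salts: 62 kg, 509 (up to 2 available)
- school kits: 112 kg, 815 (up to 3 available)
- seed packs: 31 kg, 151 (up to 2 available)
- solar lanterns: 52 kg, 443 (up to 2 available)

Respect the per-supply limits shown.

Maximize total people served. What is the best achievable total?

1969

Greedy by ratio would take 2×rice sacks + 2×hygiene kits: 196 kg used, total 1894.
Replace rice sacks and hygiene kits with infant formula: the trade gains 75 net, giving 1969 at 206 kg.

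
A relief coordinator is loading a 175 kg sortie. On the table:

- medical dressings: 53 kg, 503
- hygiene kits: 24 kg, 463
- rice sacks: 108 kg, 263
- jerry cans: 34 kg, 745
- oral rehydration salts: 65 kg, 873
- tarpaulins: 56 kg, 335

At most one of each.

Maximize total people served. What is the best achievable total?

2121

Filling by ratio: hygiene kits + jerry cans + oral rehydration salts for 2081, with 52 kg left unused.
The 24 kg tied up in hygiene kits is better spent on medical dressings — total rises to 2121 (152 kg).
The spare 23 kg is too small for any remaining supply, and no exchange beats 2121.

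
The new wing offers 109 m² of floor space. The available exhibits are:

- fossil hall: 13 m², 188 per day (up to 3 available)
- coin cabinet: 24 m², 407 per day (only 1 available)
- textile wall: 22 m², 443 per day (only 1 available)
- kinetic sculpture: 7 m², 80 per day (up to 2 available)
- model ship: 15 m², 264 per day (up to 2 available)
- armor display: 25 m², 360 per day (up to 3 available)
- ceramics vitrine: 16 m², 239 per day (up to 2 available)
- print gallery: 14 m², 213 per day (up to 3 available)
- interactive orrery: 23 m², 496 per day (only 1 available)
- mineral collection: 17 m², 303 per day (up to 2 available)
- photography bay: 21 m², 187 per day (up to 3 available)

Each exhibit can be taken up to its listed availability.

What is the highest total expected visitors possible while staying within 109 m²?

Best packing: textile wall + 2×model ship + interactive orrery + 2×mineral collection — 109 m², 2073 total.
Every other selection either busts 109 m² or exceeds an availability limit or fails to beat 2073.

2073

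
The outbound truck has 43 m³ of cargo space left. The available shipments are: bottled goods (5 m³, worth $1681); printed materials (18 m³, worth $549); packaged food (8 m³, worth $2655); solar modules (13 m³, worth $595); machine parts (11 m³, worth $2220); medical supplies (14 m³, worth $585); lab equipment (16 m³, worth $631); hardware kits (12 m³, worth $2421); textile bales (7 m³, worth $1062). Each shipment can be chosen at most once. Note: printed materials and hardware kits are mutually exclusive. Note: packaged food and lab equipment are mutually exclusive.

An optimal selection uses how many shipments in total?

5

Best achievable revenue is 10039.
One optimal bundle: bottled goods + packaged food + machine parts + hardware kits + textile bales (43 m³).
Any selection reaching 10039 contains exactly 5 shipments.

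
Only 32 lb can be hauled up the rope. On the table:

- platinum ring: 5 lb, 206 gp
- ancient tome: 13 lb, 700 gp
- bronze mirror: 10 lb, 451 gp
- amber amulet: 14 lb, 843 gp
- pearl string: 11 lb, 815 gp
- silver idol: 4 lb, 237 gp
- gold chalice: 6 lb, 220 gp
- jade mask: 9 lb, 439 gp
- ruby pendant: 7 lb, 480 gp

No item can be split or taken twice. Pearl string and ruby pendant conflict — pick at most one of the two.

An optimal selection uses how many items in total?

3

Optimal total is 1895.
amber amulet + pearl string + silver idol hits 1895 at 29 lb.
Every optimal selection uses 3 items.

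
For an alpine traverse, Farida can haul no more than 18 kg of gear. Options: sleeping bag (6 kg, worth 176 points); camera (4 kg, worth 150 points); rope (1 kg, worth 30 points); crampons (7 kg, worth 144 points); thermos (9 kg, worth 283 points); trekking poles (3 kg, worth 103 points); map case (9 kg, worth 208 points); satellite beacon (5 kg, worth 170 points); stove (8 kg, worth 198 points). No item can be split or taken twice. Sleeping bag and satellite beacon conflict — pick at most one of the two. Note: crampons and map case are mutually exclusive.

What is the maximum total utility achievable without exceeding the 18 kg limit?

603

The ratio heuristic lands on camera + rope + trekking poles + satellite beacon (453) but leaves 5 kg idle.
The 4 kg tied up in rope and trekking poles is better spent on thermos — total rises to 603 (18 kg).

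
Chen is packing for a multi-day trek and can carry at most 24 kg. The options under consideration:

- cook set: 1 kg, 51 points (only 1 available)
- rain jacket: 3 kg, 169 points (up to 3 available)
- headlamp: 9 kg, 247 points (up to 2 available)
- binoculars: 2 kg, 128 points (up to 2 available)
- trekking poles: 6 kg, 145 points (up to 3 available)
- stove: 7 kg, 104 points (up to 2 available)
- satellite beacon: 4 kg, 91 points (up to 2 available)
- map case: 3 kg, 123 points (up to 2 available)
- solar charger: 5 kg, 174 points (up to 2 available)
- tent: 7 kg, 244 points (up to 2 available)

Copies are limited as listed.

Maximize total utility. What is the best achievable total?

1183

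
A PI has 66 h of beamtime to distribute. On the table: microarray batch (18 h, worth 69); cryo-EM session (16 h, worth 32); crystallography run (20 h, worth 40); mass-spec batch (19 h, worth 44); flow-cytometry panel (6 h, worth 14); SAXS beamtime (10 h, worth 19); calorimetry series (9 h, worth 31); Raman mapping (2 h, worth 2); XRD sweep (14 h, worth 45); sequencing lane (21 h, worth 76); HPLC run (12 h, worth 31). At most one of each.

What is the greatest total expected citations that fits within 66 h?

By expected citations per h: microarray batch 3.83, sequencing lane 3.62, calorimetry series 3.44, XRD sweep 3.21 lead.
Best packing: microarray batch + calorimetry series + Raman mapping + XRD sweep + sequencing lane — 64 h, 223 total.
The closest alternative, microarray batch + calorimetry series + XRD sweep + sequencing lane, reaches only 221.

223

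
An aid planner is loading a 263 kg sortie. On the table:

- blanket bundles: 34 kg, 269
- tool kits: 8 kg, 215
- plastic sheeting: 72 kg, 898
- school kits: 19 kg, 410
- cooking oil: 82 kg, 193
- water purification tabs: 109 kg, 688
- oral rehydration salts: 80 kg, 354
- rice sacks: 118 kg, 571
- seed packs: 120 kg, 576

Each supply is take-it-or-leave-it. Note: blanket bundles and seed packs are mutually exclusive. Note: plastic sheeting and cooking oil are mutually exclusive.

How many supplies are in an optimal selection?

5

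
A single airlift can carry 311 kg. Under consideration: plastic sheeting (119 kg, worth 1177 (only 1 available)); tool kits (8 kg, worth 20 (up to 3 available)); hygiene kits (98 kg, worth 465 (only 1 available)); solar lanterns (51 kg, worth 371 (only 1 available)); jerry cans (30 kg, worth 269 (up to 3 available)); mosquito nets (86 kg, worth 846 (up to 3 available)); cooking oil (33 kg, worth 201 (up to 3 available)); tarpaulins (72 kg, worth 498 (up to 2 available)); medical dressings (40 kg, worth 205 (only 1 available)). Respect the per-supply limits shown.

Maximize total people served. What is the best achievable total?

Best packing: solar lanterns + 3×mosquito nets — 309 kg, 2909 total.

2909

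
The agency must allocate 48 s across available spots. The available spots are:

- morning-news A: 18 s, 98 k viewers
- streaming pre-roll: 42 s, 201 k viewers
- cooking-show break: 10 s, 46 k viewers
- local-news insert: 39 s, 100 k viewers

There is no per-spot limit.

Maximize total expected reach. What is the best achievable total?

242

By expected reach per s: morning-news A 5.44, streaming pre-roll 4.79, cooking-show break 4.60 lead.
2×morning-news A + cooking-show break uses 46 of the 48 s and totals 242.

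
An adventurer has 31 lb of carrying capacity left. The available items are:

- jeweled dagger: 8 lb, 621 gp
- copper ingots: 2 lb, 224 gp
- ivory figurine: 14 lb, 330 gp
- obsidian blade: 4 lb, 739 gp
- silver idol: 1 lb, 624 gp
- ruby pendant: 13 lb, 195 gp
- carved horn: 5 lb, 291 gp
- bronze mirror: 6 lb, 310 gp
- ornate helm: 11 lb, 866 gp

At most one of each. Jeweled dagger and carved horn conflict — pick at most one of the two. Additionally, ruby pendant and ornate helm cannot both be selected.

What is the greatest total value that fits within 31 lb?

Taking jeweled dagger + obsidian blade + silver idol + bronze mirror + ornate helm: 30 lb used, 3160 in value.

3160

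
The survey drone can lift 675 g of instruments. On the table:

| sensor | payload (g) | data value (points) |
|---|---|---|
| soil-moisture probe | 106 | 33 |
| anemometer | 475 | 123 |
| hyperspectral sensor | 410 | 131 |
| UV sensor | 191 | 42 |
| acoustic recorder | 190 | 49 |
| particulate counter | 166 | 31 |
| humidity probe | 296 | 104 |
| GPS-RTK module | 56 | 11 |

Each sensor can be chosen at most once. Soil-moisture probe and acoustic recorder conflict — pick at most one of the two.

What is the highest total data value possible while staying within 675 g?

191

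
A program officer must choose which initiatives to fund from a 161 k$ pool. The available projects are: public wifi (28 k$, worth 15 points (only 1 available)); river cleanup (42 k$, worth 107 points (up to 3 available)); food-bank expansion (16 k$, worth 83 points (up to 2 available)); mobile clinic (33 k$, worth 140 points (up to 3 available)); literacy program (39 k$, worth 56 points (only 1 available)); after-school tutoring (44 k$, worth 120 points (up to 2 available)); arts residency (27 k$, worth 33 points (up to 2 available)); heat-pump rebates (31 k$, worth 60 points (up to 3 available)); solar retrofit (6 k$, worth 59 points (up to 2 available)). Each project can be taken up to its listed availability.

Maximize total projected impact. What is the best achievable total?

704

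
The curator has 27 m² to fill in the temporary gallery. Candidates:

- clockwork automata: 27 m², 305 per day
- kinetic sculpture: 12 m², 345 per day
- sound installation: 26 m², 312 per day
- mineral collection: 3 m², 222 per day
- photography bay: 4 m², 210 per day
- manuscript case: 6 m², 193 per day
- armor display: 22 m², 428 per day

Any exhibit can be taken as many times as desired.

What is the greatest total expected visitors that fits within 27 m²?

1998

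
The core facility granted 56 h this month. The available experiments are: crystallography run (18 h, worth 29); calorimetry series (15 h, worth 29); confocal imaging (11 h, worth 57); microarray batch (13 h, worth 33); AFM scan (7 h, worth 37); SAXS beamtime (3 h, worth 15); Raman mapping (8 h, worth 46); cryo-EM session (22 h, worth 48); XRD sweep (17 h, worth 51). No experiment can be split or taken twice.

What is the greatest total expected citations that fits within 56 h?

224

Greedy by ratio would take confocal imaging + AFM scan + SAXS beamtime + Raman mapping + XRD sweep: 46 h used, total 206.
Replace SAXS beamtime with microarray batch: the trade gains 18 net, giving 224 at 56 h.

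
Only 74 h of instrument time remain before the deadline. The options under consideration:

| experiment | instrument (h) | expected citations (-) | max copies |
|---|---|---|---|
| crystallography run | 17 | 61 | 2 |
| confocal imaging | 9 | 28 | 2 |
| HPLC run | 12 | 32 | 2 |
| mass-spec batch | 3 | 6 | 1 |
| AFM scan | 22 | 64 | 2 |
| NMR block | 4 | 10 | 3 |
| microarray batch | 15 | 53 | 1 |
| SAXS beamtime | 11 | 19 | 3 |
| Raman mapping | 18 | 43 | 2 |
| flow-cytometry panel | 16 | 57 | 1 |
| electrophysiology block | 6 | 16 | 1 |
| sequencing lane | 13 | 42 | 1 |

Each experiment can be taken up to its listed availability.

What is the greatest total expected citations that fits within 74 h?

260

Density check — crystallography run 3.59, flow-cytometry panel 3.56, microarray batch 3.53 are the best per h.
2×crystallography run + confocal imaging + microarray batch + flow-cytometry panel uses 74 of the 74 h and totals 260.
Every other selection either busts 74 h or exceeds an availability limit or fails to beat 260.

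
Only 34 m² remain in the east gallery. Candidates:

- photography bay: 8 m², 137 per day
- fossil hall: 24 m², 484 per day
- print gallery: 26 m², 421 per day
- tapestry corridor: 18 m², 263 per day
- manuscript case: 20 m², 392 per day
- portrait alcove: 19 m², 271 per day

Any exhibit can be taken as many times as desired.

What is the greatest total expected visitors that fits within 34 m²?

621

Photography bay + fossil hall uses 32 of the 34 m² and totals 621.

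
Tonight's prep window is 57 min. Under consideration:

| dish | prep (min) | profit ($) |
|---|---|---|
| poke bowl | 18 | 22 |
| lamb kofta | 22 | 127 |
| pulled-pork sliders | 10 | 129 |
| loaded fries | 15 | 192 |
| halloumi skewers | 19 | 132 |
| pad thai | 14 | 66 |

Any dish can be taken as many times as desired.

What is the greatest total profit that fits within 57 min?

708

Ranking by ratio (profit/min): pulled-pork sliders 12.90, loaded fries 12.80, halloumi skewers 6.95.
Taking the top-ratio dishes first gives 5×pulled-pork sliders for 645 (50 min).
The 10 min tied up in pulled-pork sliders is better spent on loaded fries — total rises to 708 (55 min).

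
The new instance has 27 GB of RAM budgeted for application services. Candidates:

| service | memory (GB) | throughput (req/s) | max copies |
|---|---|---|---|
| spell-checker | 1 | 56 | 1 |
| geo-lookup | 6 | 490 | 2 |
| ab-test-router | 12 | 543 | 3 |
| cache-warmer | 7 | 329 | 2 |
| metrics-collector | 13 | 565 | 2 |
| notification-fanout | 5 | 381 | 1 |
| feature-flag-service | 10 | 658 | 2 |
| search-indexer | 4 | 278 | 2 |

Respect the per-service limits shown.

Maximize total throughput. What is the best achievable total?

The ratio heuristic lands on spell-checker + 2×geo-lookup + notification-fanout + 2×search-indexer (1973) but leaves 1 GB idle.
Replace spell-checker and 2×search-indexer with feature-flag-service: the trade gains 46 net, giving 2019 at 27 GB.
No other feasible combination exceeds 2019.

2019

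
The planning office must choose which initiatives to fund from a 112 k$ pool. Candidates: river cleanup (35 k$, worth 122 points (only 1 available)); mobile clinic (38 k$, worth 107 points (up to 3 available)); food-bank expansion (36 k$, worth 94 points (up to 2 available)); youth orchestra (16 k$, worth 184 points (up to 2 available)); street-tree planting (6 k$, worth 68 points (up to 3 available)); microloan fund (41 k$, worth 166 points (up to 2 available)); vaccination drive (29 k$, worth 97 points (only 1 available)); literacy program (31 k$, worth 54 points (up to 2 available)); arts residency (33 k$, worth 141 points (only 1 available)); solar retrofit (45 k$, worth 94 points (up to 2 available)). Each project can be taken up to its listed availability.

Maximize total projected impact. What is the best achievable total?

810

By projected impact per k$: youth orchestra 11.50, street-tree planting 11.33, arts residency 4.27, microloan fund 4.05 lead.
The ratio ordering already packs tightly: 2×youth orchestra + 3×street-tree planting + vaccination drive + arts residency, 112 k$, 810.
Every other selection either busts 112 k$ or exceeds an availability limit or fails to beat 810.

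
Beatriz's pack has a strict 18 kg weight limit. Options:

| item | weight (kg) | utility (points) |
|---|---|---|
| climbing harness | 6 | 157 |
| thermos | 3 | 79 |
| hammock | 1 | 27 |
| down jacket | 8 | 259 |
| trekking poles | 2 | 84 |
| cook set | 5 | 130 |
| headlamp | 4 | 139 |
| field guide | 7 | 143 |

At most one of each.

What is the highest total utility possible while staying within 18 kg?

By utility per kg: trekking poles 42.00, headlamp 34.75, down jacket 32.38 lead.
Taking thermos + hammock + down jacket + trekking poles + headlamp: 18 kg used, 588 in utility.

588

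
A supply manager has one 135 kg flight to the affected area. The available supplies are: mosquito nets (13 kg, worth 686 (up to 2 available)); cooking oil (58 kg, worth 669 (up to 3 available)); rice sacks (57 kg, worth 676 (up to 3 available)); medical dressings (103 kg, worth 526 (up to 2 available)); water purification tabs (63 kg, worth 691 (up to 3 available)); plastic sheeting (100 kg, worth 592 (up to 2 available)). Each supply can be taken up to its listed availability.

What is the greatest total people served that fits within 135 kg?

2063

Ranking by ratio (people served/kg): mosquito nets 52.77, rice sacks 11.86, cooking oil 11.53, water purification tabs 10.97.
Filling by ratio: 2×mosquito nets + rice sacks for 2048, with 52 kg left unused.
The 57 kg tied up in rice sacks is better spent on water purification tabs — total rises to 2063 (89 kg).
No other feasible combination exceeds 2063.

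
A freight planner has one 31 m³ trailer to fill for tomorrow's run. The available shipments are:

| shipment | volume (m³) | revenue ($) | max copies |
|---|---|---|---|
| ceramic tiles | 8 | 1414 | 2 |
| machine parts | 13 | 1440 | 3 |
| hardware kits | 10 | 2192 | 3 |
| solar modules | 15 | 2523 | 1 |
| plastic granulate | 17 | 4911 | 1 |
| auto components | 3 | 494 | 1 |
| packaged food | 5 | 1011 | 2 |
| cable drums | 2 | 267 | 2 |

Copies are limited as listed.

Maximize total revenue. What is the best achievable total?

Ranking by ratio (revenue/m³): plastic granulate 288.88, hardware kits 219.20, packaged food 202.20, ceramic tiles 176.75.
Filling by ratio: hardware kits + plastic granulate + auto components for 7597, with 1 m³ left unused.
Replace auto components with 2×cable drums: the trade gains 40 net, giving 7637 at 31 m³.

7637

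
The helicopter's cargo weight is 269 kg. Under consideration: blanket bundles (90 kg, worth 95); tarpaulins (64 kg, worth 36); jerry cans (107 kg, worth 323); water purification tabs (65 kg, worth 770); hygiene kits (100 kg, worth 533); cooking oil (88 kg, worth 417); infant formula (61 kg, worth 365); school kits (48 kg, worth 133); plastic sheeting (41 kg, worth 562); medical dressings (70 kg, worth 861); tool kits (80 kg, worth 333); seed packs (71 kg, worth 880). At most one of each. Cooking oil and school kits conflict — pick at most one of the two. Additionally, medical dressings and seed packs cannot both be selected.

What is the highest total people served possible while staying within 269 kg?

2629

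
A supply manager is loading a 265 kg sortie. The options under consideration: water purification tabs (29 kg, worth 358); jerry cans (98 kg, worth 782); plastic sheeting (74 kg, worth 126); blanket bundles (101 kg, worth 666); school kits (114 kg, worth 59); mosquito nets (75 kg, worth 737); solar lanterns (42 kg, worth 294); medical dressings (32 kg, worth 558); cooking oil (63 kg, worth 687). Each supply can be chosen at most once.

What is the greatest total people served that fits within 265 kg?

Greedy by ratio would take water purification tabs + mosquito nets + solar lanterns + medical dressings + cooking oil: 241 kg used, total 2634.
Replace mosquito nets with jerry cans: the trade gains 45 net, giving 2679 at 264 kg.
No other feasible combination exceeds 2679.

2679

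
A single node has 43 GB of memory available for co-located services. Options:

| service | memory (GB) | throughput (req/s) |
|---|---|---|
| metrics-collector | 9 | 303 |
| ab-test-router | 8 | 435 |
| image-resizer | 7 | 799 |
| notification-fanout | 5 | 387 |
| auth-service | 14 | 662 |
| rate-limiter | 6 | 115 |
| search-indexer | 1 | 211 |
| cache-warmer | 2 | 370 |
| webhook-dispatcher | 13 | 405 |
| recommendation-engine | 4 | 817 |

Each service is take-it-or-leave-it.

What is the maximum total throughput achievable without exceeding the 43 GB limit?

By throughput per GB: search-indexer 211.00, recommendation-engine 204.25, cache-warmer 185.00 lead.
Ab-test-router + image-resizer + notification-fanout + auth-service + search-indexer + cache-warmer + recommendation-engine uses 41 of the 43 GB and totals 3681.
The spare 2 GB is too small for any remaining service, and no exchange beats 3681.

3681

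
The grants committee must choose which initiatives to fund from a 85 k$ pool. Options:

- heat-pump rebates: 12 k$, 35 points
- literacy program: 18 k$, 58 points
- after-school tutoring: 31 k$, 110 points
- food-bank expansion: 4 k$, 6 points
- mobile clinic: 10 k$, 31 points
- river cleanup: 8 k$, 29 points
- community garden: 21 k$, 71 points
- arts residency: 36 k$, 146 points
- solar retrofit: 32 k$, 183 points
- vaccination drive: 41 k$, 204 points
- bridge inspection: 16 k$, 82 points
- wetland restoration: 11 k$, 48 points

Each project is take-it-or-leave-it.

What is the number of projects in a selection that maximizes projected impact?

3

Best achievable projected impact is 435.
solar retrofit + vaccination drive + wetland restoration hits 435 at 84 k$.
All optima have 3 projects.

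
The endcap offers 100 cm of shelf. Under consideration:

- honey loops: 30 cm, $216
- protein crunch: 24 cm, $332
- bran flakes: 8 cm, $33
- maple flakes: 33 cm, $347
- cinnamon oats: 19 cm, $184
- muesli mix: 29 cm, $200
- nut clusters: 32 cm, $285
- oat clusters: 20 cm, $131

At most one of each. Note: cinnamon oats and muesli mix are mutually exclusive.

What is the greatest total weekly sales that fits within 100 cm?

997

Ranking by ratio (weekly sales/cm): protein crunch 13.83, maple flakes 10.52, cinnamon oats 9.68, nut clusters 8.91.
The ratio heuristic lands on protein crunch + maple flakes + cinnamon oats + oat clusters (994) but leaves 4 cm idle.
Replace cinnamon oats and oat clusters with bran flakes + nut clusters: the trade gains 3 net, giving 997 at 97 cm.
The closest alternative, protein crunch + maple flakes + cinnamon oats + oat clusters, reaches only 994.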